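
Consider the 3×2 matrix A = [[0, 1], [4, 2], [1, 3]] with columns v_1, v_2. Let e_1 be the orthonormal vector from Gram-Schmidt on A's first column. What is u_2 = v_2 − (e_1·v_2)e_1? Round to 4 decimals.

u_2 = (1.0000, -0.5882, 2.3529)

e_1 = v_1/‖v_1‖ = (0, 4, 1)/4.1231 = (0.0000, 0.9701, 0.2425).
r_{12} = e_1·v_2 = 2.6679.
u_2 = v_2 − 2.6679·e_1 = (1.0000, -0.5882, 2.3529).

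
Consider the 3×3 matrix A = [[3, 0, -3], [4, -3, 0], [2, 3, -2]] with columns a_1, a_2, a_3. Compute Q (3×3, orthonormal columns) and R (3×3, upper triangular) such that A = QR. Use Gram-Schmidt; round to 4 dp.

a_1 = (3, 4, 2); ‖a_1‖ = 5.3852, so e_1 = (0.5571, 0.7428, 0.3714).
e_1·a_2 = 0.5571·0 + 0.7428·(-3) + 0.3714·3 = -1.1142.
u_2 = a_2 + 1.1142·e_1 = (0.6207, -2.1724, 3.4138).
‖u_2‖ = 4.0937, so e_2 = (0.1516, -0.5307, 0.8339).
e_1·a_3 = 0.5571·(-3) + 0.7428·0 + 0.3714·(-2) = -2.4140; e_2·a_3 = 0.1516·(-3) + (-0.5307)·0 + 0.8339·(-2) = -2.1227.
u_3 = a_3 + 2.4140·e_1 + 2.1227·e_2 = (-1.3333, 0.6667, 0.6667).
‖u_3‖ = 1.6330, so e_3 = (-0.8165, 0.4082, 0.4082).

Q = [[0.5571, 0.1516, -0.8165], [0.7428, -0.5307, 0.4082], [0.3714, 0.8339, 0.4082]], R = [[5.3852, -1.1142, -2.4140], [0.0000, 4.0937, -2.1227], [0.0000, 0.0000, 1.6330]]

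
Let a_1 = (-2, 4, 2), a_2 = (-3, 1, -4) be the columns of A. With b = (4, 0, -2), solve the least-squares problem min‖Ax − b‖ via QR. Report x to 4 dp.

q_1 = a_1/‖a_1‖ = (-2, 4, 2)/4.8990 = (-0.4082, 0.8165, 0.4082).
r_{12} = q_1·a_2 = 0.4082.
u_2 = a_2 − 0.4082·q_1 = (-2.8333, 0.6667, -4.1667).
‖u_2‖ = 5.0827, so q_2 = (-0.5575, 0.1312, -0.8198).
Qᵀb = (-2.4495, -0.5902).
Back-substitute: x_2 = -0.5902/5.0827 = -0.1161.
x_1 = (-2.4495 − 0.4082·(-0.1161))/4.8990 = -0.4903.

x = (-0.4903, -0.1161)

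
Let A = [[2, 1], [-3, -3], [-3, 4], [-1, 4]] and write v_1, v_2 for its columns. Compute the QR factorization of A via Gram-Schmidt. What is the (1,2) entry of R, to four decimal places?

v_1 = (2, -3, -3, -1); ‖v_1‖ = 4.7958, so q_1 = (0.4170, -0.6255, -0.6255, -0.2085).
r_{12} = q_1·v_2 = -1.0426.

r_{12} = -1.0426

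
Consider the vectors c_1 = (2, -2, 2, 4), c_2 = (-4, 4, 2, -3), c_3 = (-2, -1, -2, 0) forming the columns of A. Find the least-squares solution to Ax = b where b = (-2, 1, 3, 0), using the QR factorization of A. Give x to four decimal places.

x = (0.6786, 0.7619, 0.1190)

e_1 = c_1/‖c_1‖ = (2, -2, 2, 4)/5.2915 = (0.3780, -0.3780, 0.3780, 0.7559).
r_{12} = e_1·c_2 = -4.5356.
u_2 = c_2 + 4.5356·e_1 = (-2.2857, 2.2857, 3.7143, 0.4286).
‖u_2‖ = 4.9425, so e_2 = (-0.4625, 0.4625, 0.7515, 0.0867).
r_{13} = e_1·c_3 = -1.1339; r_{23} = e_2·c_3 = -1.0405.
u_3 = c_3 + 1.1339·e_1 + 1.0405·e_2 = (-2.0526, -0.9474, -0.7895, 0.9474).
‖u_3‖ = 2.5752, so e_3 = (-0.7971, -0.3679, -0.3066, 0.3679).
Qᵀb = (0.0000, 3.6419, 0.3066).
Back-substitute: x_3 = 0.3066/2.5752 = 0.1190.
x_2 = (3.6419 + 1.0405·0.1190)/4.9425 = 0.7619.
x_1 = (0.0000 + 4.5356·0.7619 + 1.1339·0.1190)/5.2915 = 0.6786.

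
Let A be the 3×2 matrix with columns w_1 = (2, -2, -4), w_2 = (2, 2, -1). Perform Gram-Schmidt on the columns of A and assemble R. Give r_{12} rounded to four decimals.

r_{12} = 0.8165

w_1 = (2, -2, -4); ‖w_1‖ = 4.8990, so e_1 = (0.4082, -0.4082, -0.8165).
r_{12} = e_1·w_2 = 0.8165.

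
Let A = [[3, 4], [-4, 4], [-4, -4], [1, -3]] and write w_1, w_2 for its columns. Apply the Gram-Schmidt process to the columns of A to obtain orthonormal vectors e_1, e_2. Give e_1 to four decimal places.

e_1 = w_1/‖w_1‖ = (3, -4, -4, 1)/6.4807 = (0.4629, -0.6172, -0.6172, 0.1543).

e_1 = (0.4629, -0.6172, -0.6172, 0.1543)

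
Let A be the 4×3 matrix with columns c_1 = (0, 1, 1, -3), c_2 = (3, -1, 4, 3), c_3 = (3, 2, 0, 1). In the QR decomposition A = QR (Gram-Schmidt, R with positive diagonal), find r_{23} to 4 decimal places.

c_1 = (0, 1, 1, -3); ‖c_1‖ = 3.3166, so q_1 = (0.0000, 0.3015, 0.3015, -0.9045).
q_1·c_2 = 0.0000·3 + 0.3015·(-1) + 0.3015·4 + (-0.9045)·3 = -1.8091.
u_2 = c_2 + 1.8091·q_1 = (3.0000, -0.4545, 4.5455, 1.3636).
‖u_2‖ = 5.6327, so q_2 = (0.5326, -0.0807, 0.8070, 0.2421).
r_{23} = q_2·c_3 = 1.6785.

r_{23} = 1.6785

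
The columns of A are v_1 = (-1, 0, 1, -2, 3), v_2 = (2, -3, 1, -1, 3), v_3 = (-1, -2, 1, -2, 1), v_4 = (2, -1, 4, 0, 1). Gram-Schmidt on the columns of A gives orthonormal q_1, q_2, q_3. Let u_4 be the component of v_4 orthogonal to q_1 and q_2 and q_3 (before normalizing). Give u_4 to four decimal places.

u_4 = (0.5921, 0.7171, 3.4934, 0.3750, -0.7171)

q_1 = v_1/‖v_1‖ = (-1, 0, 1, -2, 3)/3.8730 = (-0.2582, 0.0000, 0.2582, -0.5164, 0.7746).
r_{12} = q_1·v_2 = 2.5820.
u_2 = v_2 − 2.5820·q_1 = (2.6667, -3.0000, 0.3333, 0.3333, 1.0000).
‖u_2‖ = 4.1633, so q_2 = (0.6405, -0.7206, 0.0801, 0.0801, 0.2402).
r_{13} = q_1·v_3 = 2.3238; r_{23} = q_2·v_3 = 0.9608.
u_3 = v_3 − 2.3238·q_1 − 0.9608·q_2 = (-1.0154, -1.3077, 0.3231, -0.8769, -1.0308).
‖u_3‖ = 2.1626, so q_3 = (-0.4695, -0.6047, 0.1494, -0.4055, -0.4766).
r_{14} = q_1·v_4 = 1.2910; r_{24} = q_2·v_4 = 2.5621; r_{34} = q_3·v_4 = -0.2134.
u_4 = v_4 − 1.2910·q_1 − 2.5621·q_2 + 0.2134·q_3 = (0.5921, 0.7171, 3.4934, 0.3750, -0.7171).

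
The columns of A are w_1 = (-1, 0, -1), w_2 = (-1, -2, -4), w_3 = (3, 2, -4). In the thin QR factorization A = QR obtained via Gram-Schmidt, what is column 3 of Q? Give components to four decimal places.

w_1 = (-1, 0, -1); ‖w_1‖ = 1.4142, so q_1 = (-0.7071, 0.0000, -0.7071).
q_1·w_2 = (-0.7071)·(-1) + 0.0000·(-2) + (-0.7071)·(-4) = 3.5355.
u_2 = w_2 − 3.5355·q_1 = (1.5000, -2.0000, -1.5000).
‖u_2‖ = 2.9155, so q_2 = (0.5145, -0.6860, -0.5145).
q_1·w_3 = (-0.7071)·3 + 0.0000·2 + (-0.7071)·(-4) = 0.7071; q_2·w_3 = 0.5145·3 + (-0.6860)·2 + (-0.5145)·(-4) = 2.2295.
u_3 = w_3 − 0.7071·q_1 − 2.2295·q_2 = (2.3529, 3.5294, -2.3529).
‖u_3‖ = 4.8507, so q_3 = (0.4851, 0.7276, -0.4851).

q_3 = (0.4851, 0.7276, -0.4851)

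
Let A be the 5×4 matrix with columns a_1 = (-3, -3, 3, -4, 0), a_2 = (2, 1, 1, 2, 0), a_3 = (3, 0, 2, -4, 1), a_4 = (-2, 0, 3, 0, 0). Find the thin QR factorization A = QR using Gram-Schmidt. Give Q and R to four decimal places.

Q = [[-0.4575, 0.4386, 0.6519, -0.4131], [-0.4575, 0.0100, 0.1862, 0.8396], [0.4575, 0.8474, -0.0931, 0.2505], [-0.6100, 0.2991, -0.6984, -0.1320], [0.0000, 0.0000, 0.2095, 0.2102]], R = [[6.5574, -2.1350, 1.9825, 2.2875], [0.0000, 2.3328, 1.8144, 1.6648], [0.0000, 0.0000, 4.7726, -1.5831], [0.0000, 0.0000, 0.0000, 1.5778]]

a_1 = (-3, -3, 3, -4, 0); ‖a_1‖ = 6.5574, so q_1 = (-0.4575, -0.4575, 0.4575, -0.6100, 0.0000).
q_1·a_2 = (-0.4575)·2 + (-0.4575)·1 + 0.4575·1 + (-0.6100)·2 + 0.0000·0 = -2.1350.
u_2 = a_2 + 2.1350·q_1 = (1.0233, 0.0233, 1.9767, 0.6977, 0.0000).
‖u_2‖ = 2.3328, so q_2 = (0.4386, 0.0100, 0.8474, 0.2991, 0.0000).
q_1·a_3 = (-0.4575)·3 + (-0.4575)·0 + 0.4575·2 + (-0.6100)·(-4) + 0.0000·1 = 1.9825; q_2·a_3 = 0.4386·3 + 0.0100·0 + 0.8474·2 + 0.2991·(-4) + 0.0000·1 = 1.8144.
u_3 = a_3 − 1.9825·q_1 − 1.8144·q_2 = (3.1111, 0.8889, -0.4444, -3.3333, 1.0000).
‖u_3‖ = 4.7726, so q_3 = (0.6519, 0.1862, -0.0931, -0.6984, 0.2095).
q_1·a_4 = (-0.4575)·(-2) + (-0.4575)·0 + 0.4575·3 + (-0.6100)·0 + 0.0000·0 = 2.2875; q_2·a_4 = 0.4386·(-2) + 0.0100·0 + 0.8474·3 + 0.2991·0 + 0.0000·0 = 1.6648; q_3·a_4 = 0.6519·(-2) + 0.1862·0 + (-0.0931)·3 + (-0.6984)·0 + 0.2095·0 = -1.5831.
u_4 = a_4 − 2.2875·q_1 − 1.6648·q_2 + 1.5831·q_3 = (-0.6518, 1.3248, 0.3953, -0.2083, 0.3317).
‖u_4‖ = 1.5778, so q_4 = (-0.4131, 0.8396, 0.2505, -0.1320, 0.2102).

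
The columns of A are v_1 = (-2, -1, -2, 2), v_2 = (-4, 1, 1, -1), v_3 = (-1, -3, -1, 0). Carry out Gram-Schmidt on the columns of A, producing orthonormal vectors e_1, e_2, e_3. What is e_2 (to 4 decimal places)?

e_2 = (-0.8270, 0.2876, 0.3416, -0.3416)

v_1 = (-2, -1, -2, 2); ‖v_1‖ = 3.6056, so e_1 = (-0.5547, -0.2774, -0.5547, 0.5547).
e_1·v_2 = (-0.5547)·(-4) + (-0.2774)·1 + (-0.5547)·1 + 0.5547·(-1) = 0.8321.
u_2 = v_2 − 0.8321·e_1 = (-3.5385, 1.2308, 1.4615, -1.4615).
‖u_2‖ = 4.2787, so e_2 = (-0.8270, 0.2876, 0.3416, -0.3416).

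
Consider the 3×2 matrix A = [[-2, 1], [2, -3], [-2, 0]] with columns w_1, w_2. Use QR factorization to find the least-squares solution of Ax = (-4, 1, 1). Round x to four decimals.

w_1 = (-2, 2, -2); ‖w_1‖ = 3.4641, so e_1 = (-0.5774, 0.5774, -0.5774).
e_1·w_2 = (-0.5774)·1 + 0.5774·(-3) + (-0.5774)·0 = -2.3094.
u_2 = w_2 + 2.3094·e_1 = (-0.3333, -1.6667, -1.3333).
‖u_2‖ = 2.1602, so e_2 = (-0.1543, -0.7715, -0.6172).
Qᵀb = (2.3094, -0.7715).
Back-substitute: x_2 = -0.7715/2.1602 = -0.3571.
x_1 = (2.3094 + 2.3094·(-0.3571))/3.4641 = 0.4286.

x = (0.4286, -0.3571)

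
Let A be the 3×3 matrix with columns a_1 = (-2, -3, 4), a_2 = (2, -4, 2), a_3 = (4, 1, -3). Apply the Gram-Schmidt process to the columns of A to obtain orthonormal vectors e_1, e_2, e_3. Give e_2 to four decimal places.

e_1 = a_1/‖a_1‖ = (-2, -3, 4)/5.3852 = (-0.3714, -0.5571, 0.7428).
r_{12} = e_1·a_2 = 2.9711.
u_2 = a_2 − 2.9711·e_1 = (3.1034, -2.3448, -0.2069).
‖u_2‖ = 3.8952, so e_2 = (0.7967, -0.6020, -0.0531).

e_2 = (0.7967, -0.6020, -0.0531)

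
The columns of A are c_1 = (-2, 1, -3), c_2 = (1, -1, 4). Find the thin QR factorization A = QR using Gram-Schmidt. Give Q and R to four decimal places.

Q = [[-0.5345, -0.8230], [0.2673, 0.0514], [-0.8018, 0.5658]], R = [[3.7417, -4.0089], [0.0000, 1.3887]]

c_1 = (-2, 1, -3); ‖c_1‖ = 3.7417, so e_1 = (-0.5345, 0.2673, -0.8018).
e_1·c_2 = (-0.5345)·1 + 0.2673·(-1) + (-0.8018)·4 = -4.0089.
u_2 = c_2 + 4.0089·e_1 = (-1.1429, 0.0714, 0.7857).
‖u_2‖ = 1.3887, so e_2 = (-0.8230, 0.0514, 0.5658).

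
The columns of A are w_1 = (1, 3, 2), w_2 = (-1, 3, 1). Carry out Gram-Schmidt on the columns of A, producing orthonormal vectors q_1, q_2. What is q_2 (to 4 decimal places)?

w_1 = (1, 3, 2); ‖w_1‖ = 3.7417, so q_1 = (0.2673, 0.8018, 0.5345).
q_1·w_2 = 0.2673·(-1) + 0.8018·3 + 0.5345·1 = 2.6726.
u_2 = w_2 − 2.6726·q_1 = (-1.7143, 0.8571, -0.4286).
‖u_2‖ = 1.9640, so q_2 = (-0.8729, 0.4364, -0.2182).

q_2 = (-0.8729, 0.4364, -0.2182)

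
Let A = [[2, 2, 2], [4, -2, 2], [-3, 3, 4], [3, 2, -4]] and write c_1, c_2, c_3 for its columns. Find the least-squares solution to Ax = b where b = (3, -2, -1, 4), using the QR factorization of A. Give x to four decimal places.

x = (0.3763, 0.9215, -0.4293)

c_1 = (2, 4, -3, 3); ‖c_1‖ = 6.1644, so e_1 = (0.3244, 0.6489, -0.4867, 0.4867).
e_1·c_2 = 0.3244·2 + 0.6489·(-2) + (-0.4867)·3 + 0.4867·2 = -1.1355.
u_2 = c_2 + 1.1355·e_1 = (2.3684, -1.2632, 2.4474, 2.5526).
‖u_2‖ = 4.4397, so e_2 = (0.5335, -0.2845, 0.5513, 0.5750).
e_1·c_3 = 0.3244·2 + 0.6489·2 + (-0.4867)·4 + 0.4867·(-4) = -1.9467; e_2·c_3 = 0.5335·2 + (-0.2845)·2 + 0.5513·4 + 0.5750·(-4) = 0.4031.
u_3 = c_3 + 1.9467·e_1 − 0.4031·e_2 = (2.4166, 3.3778, 2.8304, -3.2844).
‖u_3‖ = 6.0040, so e_3 = (0.4025, 0.5626, 0.4714, -0.5470).
Qᵀb = (2.1089, 3.9180, -2.5773).
Back-substitute: x_3 = -2.5773/6.0040 = -0.4293.
x_2 = (3.9180 − 0.4031·(-0.4293))/4.4397 = 0.9215.
x_1 = (2.1089 + 1.1355·0.9215 + 1.9467·(-0.4293))/6.1644 = 0.3763.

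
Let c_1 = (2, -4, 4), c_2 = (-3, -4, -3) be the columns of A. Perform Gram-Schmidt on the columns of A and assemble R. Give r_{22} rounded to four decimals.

e_1 = c_1/‖c_1‖ = (2, -4, 4)/6.0000 = (0.3333, -0.6667, 0.6667).
r_{12} = e_1·c_2 = -0.3333.
u_2 = c_2 + 0.3333·e_1 = (-2.8889, -4.2222, -2.7778).
r_{22} = ‖u_2‖ = 5.8214.

r_{22} = 5.8214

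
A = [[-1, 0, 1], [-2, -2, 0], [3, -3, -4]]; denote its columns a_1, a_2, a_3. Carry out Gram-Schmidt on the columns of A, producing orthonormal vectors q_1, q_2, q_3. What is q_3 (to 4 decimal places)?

q_1 = a_1/‖a_1‖ = (-1, -2, 3)/3.7417 = (-0.2673, -0.5345, 0.8018).
r_{12} = q_1·a_2 = -1.3363.
u_2 = a_2 + 1.3363·q_1 = (-0.3571, -2.7143, -1.9286).
‖u_2‖ = 3.3488, so q_2 = (-0.1066, -0.8105, -0.5759).
r_{13} = q_1·a_3 = -3.4744; r_{23} = q_2·a_3 = 2.1970.
u_3 = a_3 + 3.4744·q_1 − 2.1970·q_2 = (0.3057, -0.0764, 0.0510).
‖u_3‖ = 0.3192, so q_3 = (0.9577, -0.2394, 0.1596).

q_3 = (0.9577, -0.2394, 0.1596)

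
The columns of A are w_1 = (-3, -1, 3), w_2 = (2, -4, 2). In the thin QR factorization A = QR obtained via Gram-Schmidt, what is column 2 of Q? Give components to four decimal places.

w_1 = (-3, -1, 3); ‖w_1‖ = 4.3589, so q_1 = (-0.6882, -0.2294, 0.6882).
q_1·w_2 = (-0.6882)·2 + (-0.2294)·(-4) + 0.6882·2 = 0.9177.
u_2 = w_2 − 0.9177·q_1 = (2.6316, -3.7895, 1.3684).
‖u_2‖ = 4.8123, so q_2 = (0.5468, -0.7875, 0.2844).

q_2 = (0.5468, -0.7875, 0.2844)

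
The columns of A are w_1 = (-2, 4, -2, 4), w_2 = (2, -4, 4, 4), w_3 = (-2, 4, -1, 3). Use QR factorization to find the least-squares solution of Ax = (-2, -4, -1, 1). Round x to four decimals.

e_1 = w_1/‖w_1‖ = (-2, 4, -2, 4)/6.3246 = (-0.3162, 0.6325, -0.3162, 0.6325).
r_{12} = e_1·w_2 = -1.8974.
u_2 = w_2 + 1.8974·e_1 = (1.4000, -2.8000, 3.4000, 5.2000).
‖u_2‖ = 6.9570, so e_2 = (0.2012, -0.4025, 0.4887, 0.7474).
r_{13} = e_1·w_3 = 5.3759; r_{23} = e_2·w_3 = -0.2587.
u_3 = w_3 − 5.3759·e_1 + 0.2587·e_2 = (-0.2479, 0.4959, 0.8264, -0.2066).
‖u_3‖ = 1.0164, so e_3 = (-0.2439, 0.4879, 0.8131, -0.2033).
Qᵀb = (-0.9487, 1.4661, -2.4800).
Back-substitute: x_3 = -2.4800/1.0164 = -2.4400.
x_2 = (1.4661 + 0.2587·(-2.4400))/6.9570 = 0.1200.
x_1 = (-0.9487 + 1.8974·0.1200 − 5.3759·(-2.4400))/6.3246 = 1.9600.

x = (1.9600, 0.1200, -2.4400)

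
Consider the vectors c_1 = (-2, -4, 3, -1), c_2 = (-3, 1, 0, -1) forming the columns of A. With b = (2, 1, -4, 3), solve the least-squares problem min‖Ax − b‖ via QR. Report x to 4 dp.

c_1 = (-2, -4, 3, -1); ‖c_1‖ = 5.4772, so e_1 = (-0.3651, -0.7303, 0.5477, -0.1826).
e_1·c_2 = (-0.3651)·(-3) + (-0.7303)·1 + 0.5477·0 + (-0.1826)·(-1) = 0.5477.
u_2 = c_2 − 0.5477·e_1 = (-2.8000, 1.4000, -0.3000, -0.9000).
‖u_2‖ = 3.2711, so e_2 = (-0.8560, 0.4280, -0.0917, -0.2751).
Qᵀb = (-4.1992, -1.7425).
Back-substitute: x_2 = -1.7425/3.2711 = -0.5327.
x_1 = (-4.1992 − 0.5477·(-0.5327))/5.4772 = -0.7134.

x = (-0.7134, -0.5327)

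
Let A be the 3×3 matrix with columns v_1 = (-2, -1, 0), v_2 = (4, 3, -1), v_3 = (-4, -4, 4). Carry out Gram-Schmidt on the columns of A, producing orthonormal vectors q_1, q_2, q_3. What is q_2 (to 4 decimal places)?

v_1 = (-2, -1, 0); ‖v_1‖ = 2.2361, so q_1 = (-0.8944, -0.4472, 0.0000).
q_1·v_2 = (-0.8944)·4 + (-0.4472)·3 + 0.0000·(-1) = -4.9193.
u_2 = v_2 + 4.9193·q_1 = (-0.4000, 0.8000, -1.0000).
‖u_2‖ = 1.3416, so q_2 = (-0.2981, 0.5963, -0.7454).

q_2 = (-0.2981, 0.5963, -0.7454)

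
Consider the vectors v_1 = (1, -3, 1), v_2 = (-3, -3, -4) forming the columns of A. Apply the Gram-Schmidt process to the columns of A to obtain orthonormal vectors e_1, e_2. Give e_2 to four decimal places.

e_2 = (-0.5486, -0.4232, -0.7210)

e_1 = v_1/‖v_1‖ = (1, -3, 1)/3.3166 = (0.3015, -0.9045, 0.3015).
r_{12} = e_1·v_2 = 0.6030.
u_2 = v_2 − 0.6030·e_1 = (-3.1818, -2.4545, -4.1818).
‖u_2‖ = 5.7997, so e_2 = (-0.5486, -0.4232, -0.7210).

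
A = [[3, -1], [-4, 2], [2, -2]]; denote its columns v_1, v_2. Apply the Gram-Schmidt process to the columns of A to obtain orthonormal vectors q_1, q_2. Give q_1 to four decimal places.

q_1 = (0.5571, -0.7428, 0.3714)

v_1 = (3, -4, 2); ‖v_1‖ = 5.3852, so q_1 = (0.5571, -0.7428, 0.3714).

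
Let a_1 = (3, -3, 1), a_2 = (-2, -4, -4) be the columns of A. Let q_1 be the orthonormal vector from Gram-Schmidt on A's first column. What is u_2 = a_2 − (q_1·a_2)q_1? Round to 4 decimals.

a_1 = (3, -3, 1); ‖a_1‖ = 4.3589, so q_1 = (0.6882, -0.6882, 0.2294).
q_1·a_2 = 0.6882·(-2) + (-0.6882)·(-4) + 0.2294·(-4) = 0.4588.
u_2 = a_2 − 0.4588·q_1 = (-2.3158, -3.6842, -4.1053).

u_2 = (-2.3158, -3.6842, -4.1053)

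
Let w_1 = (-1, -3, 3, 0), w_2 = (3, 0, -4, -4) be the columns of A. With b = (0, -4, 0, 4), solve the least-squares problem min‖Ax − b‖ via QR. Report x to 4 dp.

w_1 = (-1, -3, 3, 0); ‖w_1‖ = 4.3589, so e_1 = (-0.2294, -0.6882, 0.6882, 0.0000).
e_1·w_2 = (-0.2294)·3 + (-0.6882)·0 + 0.6882·(-4) + 0.0000·(-4) = -3.4412.
u_2 = w_2 + 3.4412·e_1 = (2.2105, -2.3684, -1.6316, -4.0000).
‖u_2‖ = 5.3998, so e_2 = (0.4094, -0.4386, -0.3022, -0.7408).
Qᵀb = (2.7530, -1.2086).
Back-substitute: x_2 = -1.2086/5.3998 = -0.2238.
x_1 = (2.7530 + 3.4412·(-0.2238))/4.3589 = 0.4549.

x = (0.4549, -0.2238)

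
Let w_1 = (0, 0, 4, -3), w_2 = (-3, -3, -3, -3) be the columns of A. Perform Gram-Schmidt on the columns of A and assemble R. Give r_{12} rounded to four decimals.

e_1 = w_1/‖w_1‖ = (0, 0, 4, -3)/5.0000 = (0.0000, 0.0000, 0.8000, -0.6000).
r_{12} = e_1·w_2 = -0.6000.

r_{12} = -0.6000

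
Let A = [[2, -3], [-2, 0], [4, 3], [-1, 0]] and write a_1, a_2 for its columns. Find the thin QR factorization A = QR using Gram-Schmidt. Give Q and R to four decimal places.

Q = [[0.4000, -0.8552], [-0.4000, 0.1180], [0.8000, 0.5013], [-0.2000, 0.0590]], R = [[5.0000, 1.2000], [0.0000, 4.0694]]

e_1 = a_1/‖a_1‖ = (2, -2, 4, -1)/5.0000 = (0.4000, -0.4000, 0.8000, -0.2000).
r_{12} = e_1·a_2 = 1.2000.
u_2 = a_2 − 1.2000·e_1 = (-3.4800, 0.4800, 2.0400, 0.2400).
‖u_2‖ = 4.0694, so e_2 = (-0.8552, 0.1180, 0.5013, 0.0590).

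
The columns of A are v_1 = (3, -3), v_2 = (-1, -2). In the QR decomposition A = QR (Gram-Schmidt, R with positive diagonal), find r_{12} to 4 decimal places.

e_1 = v_1/‖v_1‖ = (3, -3)/4.2426 = (0.7071, -0.7071).
r_{12} = e_1·v_2 = 0.7071.

r_{12} = 0.7071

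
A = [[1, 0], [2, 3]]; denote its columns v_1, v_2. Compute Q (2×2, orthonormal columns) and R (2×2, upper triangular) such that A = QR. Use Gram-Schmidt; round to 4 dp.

Q = [[0.4472, -0.8944], [0.8944, 0.4472]], R = [[2.2361, 2.6833], [0.0000, 1.3416]]

v_1 = (1, 2); ‖v_1‖ = 2.2361, so e_1 = (0.4472, 0.8944).
e_1·v_2 = 0.4472·0 + 0.8944·3 = 2.6833.
u_2 = v_2 − 2.6833·e_1 = (-1.2000, 0.6000).
‖u_2‖ = 1.3416, so e_2 = (-0.8944, 0.4472).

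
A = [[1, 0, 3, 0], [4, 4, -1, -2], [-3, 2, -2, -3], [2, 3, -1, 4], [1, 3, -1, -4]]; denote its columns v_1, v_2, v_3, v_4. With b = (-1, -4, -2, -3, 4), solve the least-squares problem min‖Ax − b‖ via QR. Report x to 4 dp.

q_1 = v_1/‖v_1‖ = (1, 4, -3, 2, 1)/5.5678 = (0.1796, 0.7184, -0.5388, 0.3592, 0.1796).
r_{12} = q_1·v_2 = 3.4125.
u_2 = v_2 − 3.4125·q_1 = (-0.6129, 1.5484, 3.8387, 1.7742, 2.3871).
‖u_2‖ = 5.1337, so q_2 = (-0.1194, 0.3016, 0.7477, 0.3456, 0.4650).
r_{13} = q_1·v_3 = 0.3592; r_{23} = q_2·v_3 = -2.9659.
u_3 = v_3 − 0.3592·q_1 + 2.9659·q_2 = (2.5814, -0.3635, 0.4113, -0.1040, 0.3146).
‖u_3‖ = 2.6598, so q_3 = (0.9705, -0.1367, 0.1546, -0.0391, 0.1183).
r_{14} = q_1·v_4 = 0.8980; r_{24} = q_2·v_4 = -3.3240; r_{34} = q_3·v_4 = -0.8200.
u_4 = v_4 − 0.8980·q_1 + 3.3240·q_2 + 0.8200·q_3 = (0.2377, -1.7547, 0.0962, 4.7941, -2.5187).
‖u_4‖ = 5.6984, so q_4 = (0.0417, -0.3079, 0.0169, 0.8413, -0.4420).
Qᵀb = (-2.3349, -1.7594, -0.1427, -3.1357).
Back-substitute: x_4 = -3.1357/5.6984 = -0.5503.
x_3 = (-0.1427 + 0.8200·(-0.5503))/2.6598 = -0.2233.
x_2 = (-1.7594 + 2.9659·(-0.2233) + 3.3240·(-0.5503))/5.1337 = -0.8280.
x_1 = (-2.3349 − 3.4125·(-0.8280) − 0.3592·(-0.2233) − 0.8980·(-0.5503))/5.5678 = 0.1913.

x = (0.1913, -0.8280, -0.2233, -0.5503)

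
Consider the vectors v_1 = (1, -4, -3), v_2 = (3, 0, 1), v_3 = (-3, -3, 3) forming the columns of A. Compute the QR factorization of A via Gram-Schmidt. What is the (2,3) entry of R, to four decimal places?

q_1 = v_1/‖v_1‖ = (1, -4, -3)/5.0990 = (0.1961, -0.7845, -0.5883).
r_{12} = q_1·v_2 = 0.0000.
u_2 = v_2 + 0.0000·q_1 = (3.0000, 0.0000, 1.0000).
‖u_2‖ = 3.1623, so q_2 = (0.9487, 0.0000, 0.3162).
r_{23} = q_2·v_3 = -1.8974.

r_{23} = -1.8974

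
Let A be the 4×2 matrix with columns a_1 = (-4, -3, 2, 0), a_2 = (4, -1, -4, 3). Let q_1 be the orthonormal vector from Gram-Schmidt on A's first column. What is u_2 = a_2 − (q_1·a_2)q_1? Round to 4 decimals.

q_1 = a_1/‖a_1‖ = (-4, -3, 2, 0)/5.3852 = (-0.7428, -0.5571, 0.3714, 0.0000).
r_{12} = q_1·a_2 = -3.8996.
u_2 = a_2 + 3.8996·q_1 = (1.1034, -3.1724, -2.5517, 3.0000).

u_2 = (1.1034, -3.1724, -2.5517, 3.0000)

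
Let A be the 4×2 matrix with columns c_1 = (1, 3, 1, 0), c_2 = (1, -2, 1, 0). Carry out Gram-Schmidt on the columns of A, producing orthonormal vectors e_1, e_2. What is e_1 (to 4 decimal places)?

e_1 = (0.3015, 0.9045, 0.3015, 0.0000)

c_1 = (1, 3, 1, 0); ‖c_1‖ = 3.3166, so e_1 = (0.3015, 0.9045, 0.3015, 0.0000).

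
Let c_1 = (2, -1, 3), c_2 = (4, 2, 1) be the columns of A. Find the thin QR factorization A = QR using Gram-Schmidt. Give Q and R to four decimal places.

q_1 = c_1/‖c_1‖ = (2, -1, 3)/3.7417 = (0.5345, -0.2673, 0.8018).
r_{12} = q_1·c_2 = 2.4054.
u_2 = c_2 − 2.4054·q_1 = (2.7143, 2.6429, -0.9286).
‖u_2‖ = 3.9005, so q_2 = (0.6959, 0.6776, -0.2381).

Q = [[0.5345, 0.6959], [-0.2673, 0.6776], [0.8018, -0.2381]], R = [[3.7417, 2.4054], [0.0000, 3.9005]]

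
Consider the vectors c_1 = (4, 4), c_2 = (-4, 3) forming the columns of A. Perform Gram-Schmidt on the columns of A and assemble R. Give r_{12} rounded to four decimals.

c_1 = (4, 4); ‖c_1‖ = 5.6569, so e_1 = (0.7071, 0.7071).
r_{12} = e_1·c_2 = -0.7071.

r_{12} = -0.7071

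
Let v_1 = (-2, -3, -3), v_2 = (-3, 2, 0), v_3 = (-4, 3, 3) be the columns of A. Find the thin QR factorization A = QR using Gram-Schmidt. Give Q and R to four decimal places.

Q = [[-0.4264, -0.8321, -0.3548], [-0.6396, 0.5547, -0.5322], [-0.6396, 0.0000, 0.7687]], R = [[4.6904, 0.0000, -2.1320], [0.0000, 3.6056, 4.9923], [0.0000, 0.0000, 2.1287]]

v_1 = (-2, -3, -3); ‖v_1‖ = 4.6904, so e_1 = (-0.4264, -0.6396, -0.6396).
e_1·v_2 = (-0.4264)·(-3) + (-0.6396)·2 + (-0.6396)·0 = 0.0000.
u_2 = v_2 + 0.0000·e_1 = (-3.0000, 2.0000, 0.0000).
‖u_2‖ = 3.6056, so e_2 = (-0.8321, 0.5547, 0.0000).
e_1·v_3 = (-0.4264)·(-4) + (-0.6396)·3 + (-0.6396)·3 = -2.1320; e_2·v_3 = (-0.8321)·(-4) + 0.5547·3 + (0.0000)·3 = 4.9923.
u_3 = v_3 + 2.1320·e_1 − 4.9923·e_2 = (-0.7552, -1.1329, 1.6364).
‖u_3‖ = 2.1287, so e_3 = (-0.3548, -0.5322, 0.7687).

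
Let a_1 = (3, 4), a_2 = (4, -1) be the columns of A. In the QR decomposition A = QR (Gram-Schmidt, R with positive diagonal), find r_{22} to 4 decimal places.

r_{22} = 3.8000

q_1 = a_1/‖a_1‖ = (3, 4)/5.0000 = (0.6000, 0.8000).
r_{12} = q_1·a_2 = 1.6000.
u_2 = a_2 − 1.6000·q_1 = (3.0400, -2.2800).
r_{22} = ‖u_2‖ = 3.8000.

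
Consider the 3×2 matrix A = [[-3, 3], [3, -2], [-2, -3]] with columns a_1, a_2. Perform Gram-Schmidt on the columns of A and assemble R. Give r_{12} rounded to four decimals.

r_{12} = -1.9188

a_1 = (-3, 3, -2); ‖a_1‖ = 4.6904, so q_1 = (-0.6396, 0.6396, -0.4264).
r_{12} = q_1·a_2 = -1.9188.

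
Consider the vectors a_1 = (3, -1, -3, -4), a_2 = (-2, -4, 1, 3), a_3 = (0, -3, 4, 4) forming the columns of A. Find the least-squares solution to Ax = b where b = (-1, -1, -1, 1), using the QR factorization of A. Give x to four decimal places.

a_1 = (3, -1, -3, -4); ‖a_1‖ = 5.9161, so e_1 = (0.5071, -0.1690, -0.5071, -0.6761).
e_1·a_2 = 0.5071·(-2) + (-0.1690)·(-4) + (-0.5071)·1 + (-0.6761)·3 = -2.8735.
u_2 = a_2 + 2.8735·e_1 = (-0.5429, -4.4857, -0.4571, 1.0571).
‖u_2‖ = 4.6629, so e_2 = (-0.1164, -0.9620, -0.0980, 0.2267).
e_1·a_3 = 0.5071·0 + (-0.1690)·(-3) + (-0.5071)·4 + (-0.6761)·4 = -4.2258; e_2·a_3 = (-0.1164)·0 + (-0.9620)·(-3) + (-0.0980)·4 + 0.2267·4 = 3.4007.
u_3 = a_3 + 4.2258·e_1 − 3.4007·e_2 = (2.5388, -0.4428, 2.1905, 0.3719).
‖u_3‖ = 3.4027, so e_3 = (0.7461, -0.1301, 0.6438, 0.1093).
Qᵀb = (-0.5071, 1.4032, -1.1504).
Back-substitute: x_3 = -1.1504/3.4027 = -0.3381.
x_2 = (1.4032 − 3.4007·(-0.3381))/4.6629 = 0.5475.
x_1 = (-0.5071 + 2.8735·0.5475 + 4.2258·(-0.3381))/5.9161 = -0.0613.

x = (-0.0613, 0.5475, -0.3381)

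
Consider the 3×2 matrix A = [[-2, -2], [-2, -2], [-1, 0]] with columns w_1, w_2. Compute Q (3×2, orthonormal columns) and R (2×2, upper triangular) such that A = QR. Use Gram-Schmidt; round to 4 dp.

q_1 = w_1/‖w_1‖ = (-2, -2, -1)/3.0000 = (-0.6667, -0.6667, -0.3333).
r_{12} = q_1·w_2 = 2.6667.
u_2 = w_2 − 2.6667·q_1 = (-0.2222, -0.2222, 0.8889).
‖u_2‖ = 0.9428, so q_2 = (-0.2357, -0.2357, 0.9428).

Q = [[-0.6667, -0.2357], [-0.6667, -0.2357], [-0.3333, 0.9428]], R = [[3.0000, 2.6667], [0.0000, 0.9428]]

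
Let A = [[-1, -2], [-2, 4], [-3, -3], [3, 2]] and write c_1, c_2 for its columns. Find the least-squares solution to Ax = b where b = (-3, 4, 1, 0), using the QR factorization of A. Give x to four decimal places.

x = (-0.6416, 0.7507)

c_1 = (-1, -2, -3, 3); ‖c_1‖ = 4.7958, so q_1 = (-0.2085, -0.4170, -0.6255, 0.6255).
q_1·c_2 = (-0.2085)·(-2) + (-0.4170)·4 + (-0.6255)·(-3) + 0.6255·2 = 1.8766.
u_2 = c_2 − 1.8766·q_1 = (-1.6087, 4.7826, -1.8261, 0.8261).
‖u_2‖ = 5.4294, so q_2 = (-0.2963, 0.8809, -0.3363, 0.1522).
Qᵀb = (-1.6681, 4.0760).
Back-substitute: x_2 = 4.0760/5.4294 = 0.7507.
x_1 = (-1.6681 − 1.8766·0.7507)/4.7958 = -0.6416.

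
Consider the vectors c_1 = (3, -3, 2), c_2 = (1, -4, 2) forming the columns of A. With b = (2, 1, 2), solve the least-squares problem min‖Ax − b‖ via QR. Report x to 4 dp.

c_1 = (3, -3, 2); ‖c_1‖ = 4.6904, so q_1 = (0.6396, -0.6396, 0.4264).
q_1·c_2 = 0.6396·1 + (-0.6396)·(-4) + 0.4264·2 = 4.0508.
u_2 = c_2 − 4.0508·q_1 = (-1.5909, -1.4091, 0.2727).
‖u_2‖ = 2.1426, so q_2 = (-0.7425, -0.6576, 0.1273).
Qᵀb = (1.4924, -1.8881).
Back-substitute: x_2 = -1.8881/2.1426 = -0.8812.
x_1 = (1.4924 − 4.0508·(-0.8812))/4.6904 = 1.0792.

x = (1.0792, -0.8812)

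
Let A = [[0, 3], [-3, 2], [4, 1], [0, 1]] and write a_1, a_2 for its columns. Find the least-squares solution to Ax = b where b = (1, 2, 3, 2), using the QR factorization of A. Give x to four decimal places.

a_1 = (0, -3, 4, 0); ‖a_1‖ = 5.0000, so q_1 = (0.0000, -0.6000, 0.8000, 0.0000).
q_1·a_2 = 0.0000·3 + (-0.6000)·2 + 0.8000·1 + 0.0000·1 = -0.4000.
u_2 = a_2 + 0.4000·q_1 = (3.0000, 1.7600, 1.3200, 1.0000).
‖u_2‖ = 3.8523, so q_2 = (0.7788, 0.4569, 0.3427, 0.2596).
Qᵀb = (1.2000, 3.2396).
Back-substitute: x_2 = 3.2396/3.8523 = 0.8410.
x_1 = (1.2000 + 0.4000·0.8410)/5.0000 = 0.3073.

x = (0.3073, 0.8410)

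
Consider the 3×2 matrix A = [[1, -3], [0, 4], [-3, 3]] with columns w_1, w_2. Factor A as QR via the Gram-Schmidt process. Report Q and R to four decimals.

w_1 = (1, 0, -3); ‖w_1‖ = 3.1623, so q_1 = (0.3162, 0.0000, -0.9487).
q_1·w_2 = 0.3162·(-3) + 0.0000·4 + (-0.9487)·3 = -3.7947.
u_2 = w_2 + 3.7947·q_1 = (-1.8000, 4.0000, -0.6000).
‖u_2‖ = 4.4272, so q_2 = (-0.4066, 0.9035, -0.1355).

Q = [[0.3162, -0.4066], [0.0000, 0.9035], [-0.9487, -0.1355]], R = [[3.1623, -3.7947], [0.0000, 4.4272]]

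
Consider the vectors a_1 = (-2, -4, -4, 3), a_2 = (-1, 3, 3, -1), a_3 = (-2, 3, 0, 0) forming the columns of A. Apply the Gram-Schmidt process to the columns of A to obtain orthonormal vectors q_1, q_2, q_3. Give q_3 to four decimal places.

q_3 = (-0.0426, 0.6822, -0.7249, -0.0853)

q_1 = a_1/‖a_1‖ = (-2, -4, -4, 3)/6.7082 = (-0.2981, -0.5963, -0.5963, 0.4472).
r_{12} = q_1·a_2 = -3.7268.
u_2 = a_2 + 3.7268·q_1 = (-2.1111, 0.7778, 0.7778, 0.6667).
‖u_2‖ = 2.4721, so q_2 = (-0.8540, 0.3146, 0.3146, 0.2697).
r_{13} = q_1·a_3 = -1.1926; r_{23} = q_2·a_3 = 2.6519.
u_3 = a_3 + 1.1926·q_1 − 2.6519·q_2 = (-0.0909, 1.4545, -1.5455, -0.1818).
‖u_3‖ = 2.1320, so q_3 = (-0.0426, 0.6822, -0.7249, -0.0853).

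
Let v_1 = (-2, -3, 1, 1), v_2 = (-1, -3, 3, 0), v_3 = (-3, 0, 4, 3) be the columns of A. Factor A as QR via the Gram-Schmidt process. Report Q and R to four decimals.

Q = [[-0.5164, 0.3558, -0.3648], [-0.7746, -0.0821, 0.5836], [0.2582, 0.8484, 0.4620], [0.2582, -0.3832, 0.5593]], R = [[3.8730, 3.6148, 3.3566], [0.0000, 2.4358, 1.1769], [0.0000, 0.0000, 4.6204]]

v_1 = (-2, -3, 1, 1); ‖v_1‖ = 3.8730, so q_1 = (-0.5164, -0.7746, 0.2582, 0.2582).
q_1·v_2 = (-0.5164)·(-1) + (-0.7746)·(-3) + 0.2582·3 + 0.2582·0 = 3.6148.
u_2 = v_2 − 3.6148·q_1 = (0.8667, -0.2000, 2.0667, -0.9333).
‖u_2‖ = 2.4358, so q_2 = (0.3558, -0.0821, 0.8484, -0.3832).
q_1·v_3 = (-0.5164)·(-3) + (-0.7746)·0 + 0.2582·4 + 0.2582·3 = 3.3566; q_2·v_3 = 0.3558·(-3) + (-0.0821)·0 + 0.8484·4 + (-0.3832)·3 = 1.1769.
u_3 = v_3 − 3.3566·q_1 − 1.1769·q_2 = (-1.6854, 2.6966, 2.1348, 2.5843).
‖u_3‖ = 4.6204, so q_3 = (-0.3648, 0.5836, 0.4620, 0.5593).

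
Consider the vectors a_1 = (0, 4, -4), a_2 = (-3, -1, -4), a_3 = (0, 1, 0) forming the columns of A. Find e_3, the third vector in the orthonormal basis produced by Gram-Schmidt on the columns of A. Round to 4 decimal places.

e_3 = (-0.7625, 0.4575, 0.4575)

e_1 = a_1/‖a_1‖ = (0, 4, -4)/5.6569 = (0.0000, 0.7071, -0.7071).
r_{12} = e_1·a_2 = 2.1213.
u_2 = a_2 − 2.1213·e_1 = (-3.0000, -2.5000, -2.5000).
‖u_2‖ = 4.6368, so e_2 = (-0.6470, -0.5392, -0.5392).
r_{13} = e_1·a_3 = 0.7071; r_{23} = e_2·a_3 = -0.5392.
u_3 = a_3 − 0.7071·e_1 + 0.5392·e_2 = (-0.3488, 0.2093, 0.2093).
‖u_3‖ = 0.4575, so e_3 = (-0.7625, 0.4575, 0.4575).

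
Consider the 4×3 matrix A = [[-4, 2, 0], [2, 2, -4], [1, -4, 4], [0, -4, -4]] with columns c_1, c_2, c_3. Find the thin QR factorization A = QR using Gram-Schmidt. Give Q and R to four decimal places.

c_1 = (-4, 2, 1, 0); ‖c_1‖ = 4.5826, so q_1 = (-0.8729, 0.4364, 0.2182, 0.0000).
q_1·c_2 = (-0.8729)·2 + 0.4364·2 + 0.2182·(-4) + 0.0000·(-4) = -1.7457.
u_2 = c_2 + 1.7457·q_1 = (0.4762, 2.7619, -3.6190, -4.0000).
‖u_2‖ = 6.0788, so q_2 = (0.0783, 0.4543, -0.5954, -0.6580).
q_1·c_3 = (-0.8729)·0 + 0.4364·(-4) + 0.2182·4 + 0.0000·(-4) = -0.8729; q_2·c_3 = 0.0783·0 + 0.4543·(-4) + (-0.5954)·4 + (-0.6580)·(-4) = -1.5667.
u_3 = c_3 + 0.8729·q_1 + 1.5667·q_2 = (-0.6392, -2.9072, 3.2577, -5.0309).
‖u_3‖ = 6.6920, so q_3 = (-0.0955, -0.4344, 0.4868, -0.7518).

Q = [[-0.8729, 0.0783, -0.0955], [0.4364, 0.4543, -0.4344], [0.2182, -0.5954, 0.4868], [0.0000, -0.6580, -0.7518]], R = [[4.5826, -1.7457, -0.8729], [0.0000, 6.0788, -1.5667], [0.0000, 0.0000, 6.6920]]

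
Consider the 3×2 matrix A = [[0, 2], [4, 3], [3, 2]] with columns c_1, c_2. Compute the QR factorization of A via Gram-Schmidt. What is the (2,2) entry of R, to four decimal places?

r_{22} = 2.0100

c_1 = (0, 4, 3); ‖c_1‖ = 5.0000, so e_1 = (0.0000, 0.8000, 0.6000).
e_1·c_2 = 0.0000·2 + 0.8000·3 + 0.6000·2 = 3.6000.
u_2 = c_2 − 3.6000·e_1 = (2.0000, 0.1200, -0.1600).
r_{22} = ‖u_2‖ = 2.0100.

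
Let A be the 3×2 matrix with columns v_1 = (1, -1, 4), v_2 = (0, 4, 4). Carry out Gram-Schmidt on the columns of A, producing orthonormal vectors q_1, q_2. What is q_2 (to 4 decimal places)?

v_1 = (1, -1, 4); ‖v_1‖ = 4.2426, so q_1 = (0.2357, -0.2357, 0.9428).
q_1·v_2 = 0.2357·0 + (-0.2357)·4 + 0.9428·4 = 2.8284.
u_2 = v_2 − 2.8284·q_1 = (-0.6667, 4.6667, 1.3333).
‖u_2‖ = 4.8990, so q_2 = (-0.1361, 0.9526, 0.2722).

q_2 = (-0.1361, 0.9526, 0.2722)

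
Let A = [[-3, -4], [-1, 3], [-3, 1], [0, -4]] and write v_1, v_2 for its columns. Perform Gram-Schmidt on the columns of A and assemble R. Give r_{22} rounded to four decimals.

e_1 = v_1/‖v_1‖ = (-3, -1, -3, 0)/4.3589 = (-0.6882, -0.2294, -0.6882, 0.0000).
r_{12} = e_1·v_2 = 1.3765.
u_2 = v_2 − 1.3765·e_1 = (-3.0526, 3.3158, 1.9474, -4.0000).
r_{22} = ‖u_2‖ = 6.3329.

r_{22} = 6.3329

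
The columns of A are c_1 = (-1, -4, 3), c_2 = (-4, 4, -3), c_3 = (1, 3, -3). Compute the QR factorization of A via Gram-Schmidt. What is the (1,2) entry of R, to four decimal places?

r_{12} = -4.1184

c_1 = (-1, -4, 3); ‖c_1‖ = 5.0990, so e_1 = (-0.1961, -0.7845, 0.5883).
r_{12} = e_1·c_2 = -4.1184.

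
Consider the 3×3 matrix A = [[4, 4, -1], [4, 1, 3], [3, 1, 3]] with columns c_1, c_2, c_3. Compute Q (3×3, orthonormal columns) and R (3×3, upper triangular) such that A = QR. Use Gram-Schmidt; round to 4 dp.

e_1 = c_1/‖c_1‖ = (4, 4, 3)/6.4031 = (0.6247, 0.6247, 0.4685).
r_{12} = e_1·c_2 = 3.5920.
u_2 = c_2 − 3.5920·e_1 = (1.7561, -1.2439, -0.6829).
‖u_2‖ = 2.2578, so e_2 = (0.7778, -0.5509, -0.3025).
r_{13} = e_1·c_3 = 2.6550; r_{23} = e_2·c_3 = -3.3381.
u_3 = c_3 − 2.6550·e_1 + 3.3381·e_2 = (-0.0622, -0.4976, 0.7464).
‖u_3‖ = 0.8992, so e_3 = (-0.0692, -0.5534, 0.8301).

Q = [[0.6247, 0.7778, -0.0692], [0.6247, -0.5509, -0.5534], [0.4685, -0.3025, 0.8301]], R = [[6.4031, 3.5920, 2.6550], [0.0000, 2.2578, -3.3381], [0.0000, 0.0000, 0.8992]]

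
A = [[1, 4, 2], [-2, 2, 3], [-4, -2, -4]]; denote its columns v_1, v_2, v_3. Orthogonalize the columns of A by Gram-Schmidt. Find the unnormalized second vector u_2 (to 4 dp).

u_2 = (3.6190, 2.7619, -0.4762)

v_1 = (1, -2, -4); ‖v_1‖ = 4.5826, so e_1 = (0.2182, -0.4364, -0.8729).
e_1·v_2 = 0.2182·4 + (-0.4364)·2 + (-0.8729)·(-2) = 1.7457.
u_2 = v_2 − 1.7457·e_1 = (3.6190, 2.7619, -0.4762).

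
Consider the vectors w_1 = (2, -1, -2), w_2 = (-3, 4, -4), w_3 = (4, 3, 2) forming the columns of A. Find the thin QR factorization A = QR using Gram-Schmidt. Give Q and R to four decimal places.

e_1 = w_1/‖w_1‖ = (2, -1, -2)/3.0000 = (0.6667, -0.3333, -0.6667).
r_{12} = e_1·w_2 = -0.6667.
u_2 = w_2 + 0.6667·e_1 = (-2.5556, 3.7778, -4.4444).
‖u_2‖ = 6.3683, so e_2 = (-0.4013, 0.5932, -0.6979).
r_{13} = e_1·w_3 = 0.3333; r_{23} = e_2·w_3 = -1.2213.
u_3 = w_3 − 0.3333·e_1 + 1.2213·e_2 = (3.2877, 3.8356, 1.3699).
‖u_3‖ = 5.2342, so e_3 = (0.6281, 0.7328, 0.2617).

Q = [[0.6667, -0.4013, 0.6281], [-0.3333, 0.5932, 0.7328], [-0.6667, -0.6979, 0.2617]], R = [[3.0000, -0.6667, 0.3333], [0.0000, 6.3683, -1.2213], [0.0000, 0.0000, 5.2342]]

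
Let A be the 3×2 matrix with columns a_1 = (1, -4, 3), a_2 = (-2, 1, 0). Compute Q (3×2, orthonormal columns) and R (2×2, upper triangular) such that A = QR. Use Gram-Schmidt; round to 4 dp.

Q = [[0.1961, -0.9305], [-0.7845, 0.0405], [0.5883, 0.3641]], R = [[5.0990, -1.1767], [0.0000, 1.9014]]

a_1 = (1, -4, 3); ‖a_1‖ = 5.0990, so e_1 = (0.1961, -0.7845, 0.5883).
e_1·a_2 = 0.1961·(-2) + (-0.7845)·1 + 0.5883·0 = -1.1767.
u_2 = a_2 + 1.1767·e_1 = (-1.7692, 0.0769, 0.6923).
‖u_2‖ = 1.9014, so e_2 = (-0.9305, 0.0405, 0.3641).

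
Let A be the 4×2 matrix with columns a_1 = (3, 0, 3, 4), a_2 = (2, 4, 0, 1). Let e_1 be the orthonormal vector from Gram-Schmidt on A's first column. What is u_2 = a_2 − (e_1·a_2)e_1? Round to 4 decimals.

u_2 = (1.1176, 4.0000, -0.8824, -0.1765)

e_1 = a_1/‖a_1‖ = (3, 0, 3, 4)/5.8310 = (0.5145, 0.0000, 0.5145, 0.6860).
r_{12} = e_1·a_2 = 1.7150.
u_2 = a_2 − 1.7150·e_1 = (1.1176, 4.0000, -0.8824, -0.1765).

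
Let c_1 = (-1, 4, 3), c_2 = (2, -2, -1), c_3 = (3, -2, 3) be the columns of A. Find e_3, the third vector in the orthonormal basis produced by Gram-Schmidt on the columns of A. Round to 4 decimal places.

e_1 = c_1/‖c_1‖ = (-1, 4, 3)/5.0990 = (-0.1961, 0.7845, 0.5883).
r_{12} = e_1·c_2 = -2.5495.
u_2 = c_2 + 2.5495·e_1 = (1.5000, 0.0000, 0.5000).
‖u_2‖ = 1.5811, so e_2 = (0.9487, 0.0000, 0.3162).
r_{13} = e_1·c_3 = -0.3922; r_{23} = e_2·c_3 = 3.7947.
u_3 = c_3 + 0.3922·e_1 − 3.7947·e_2 = (-0.6769, -1.6923, 2.0308).
‖u_3‖ = 2.7288, so e_3 = (-0.2481, -0.6202, 0.7442).

e_3 = (-0.2481, -0.6202, 0.7442)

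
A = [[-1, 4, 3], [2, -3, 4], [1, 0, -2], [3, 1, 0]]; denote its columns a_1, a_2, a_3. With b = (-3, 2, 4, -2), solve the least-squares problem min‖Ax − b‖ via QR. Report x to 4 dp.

x = (0.0427, -0.7577, -0.3148)

a_1 = (-1, 2, 1, 3); ‖a_1‖ = 3.8730, so q_1 = (-0.2582, 0.5164, 0.2582, 0.7746).
q_1·a_2 = (-0.2582)·4 + 0.5164·(-3) + 0.2582·0 + 0.7746·1 = -1.8074.
u_2 = a_2 + 1.8074·q_1 = (3.5333, -2.0667, 0.4667, 2.4000).
‖u_2‖ = 4.7679, so q_2 = (0.7411, -0.4334, 0.0979, 0.5034).
q_1·a_3 = (-0.2582)·3 + 0.5164·4 + 0.2582·(-2) + 0.7746·0 = 0.7746; q_2·a_3 = 0.7411·3 + (-0.4334)·4 + 0.0979·(-2) + 0.5034·0 = 0.2936.
u_3 = a_3 − 0.7746·q_1 − 0.2936·q_2 = (2.9824, 3.7273, -2.2287, -0.7478).
‖u_3‖ = 5.3211, so q_3 = (0.5605, 0.7005, -0.4189, -0.1405).
Qᵀb = (1.2910, -3.7053, -1.6749).
Back-substitute: x_3 = -1.6749/5.3211 = -0.3148.
x_2 = (-3.7053 − 0.2936·(-0.3148))/4.7679 = -0.7577.
x_1 = (1.2910 + 1.8074·(-0.7577) − 0.7746·(-0.3148))/3.8730 = 0.0427.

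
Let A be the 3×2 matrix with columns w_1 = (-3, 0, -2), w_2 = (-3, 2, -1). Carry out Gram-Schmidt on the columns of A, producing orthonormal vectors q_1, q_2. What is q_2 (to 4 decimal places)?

w_1 = (-3, 0, -2); ‖w_1‖ = 3.6056, so q_1 = (-0.8321, 0.0000, -0.5547).
q_1·w_2 = (-0.8321)·(-3) + 0.0000·2 + (-0.5547)·(-1) = 3.0509.
u_2 = w_2 − 3.0509·q_1 = (-0.4615, 2.0000, 0.6923).
‖u_2‖ = 2.1662, so q_2 = (-0.2131, 0.9233, 0.3196).

q_2 = (-0.2131, 0.9233, 0.3196)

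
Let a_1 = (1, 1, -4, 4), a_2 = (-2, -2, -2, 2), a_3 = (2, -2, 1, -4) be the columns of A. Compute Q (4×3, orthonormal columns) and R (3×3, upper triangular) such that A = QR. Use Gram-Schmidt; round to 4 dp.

Q = [[0.1715, -0.6860, 0.5657], [0.1715, -0.6860, -0.5657], [-0.6860, -0.1715, -0.4243], [0.6860, 0.1715, -0.4243]], R = [[5.8310, 2.0580, -3.4300], [0.0000, 3.4300, -0.8575], [0.0000, 0.0000, 3.5355]]

a_1 = (1, 1, -4, 4); ‖a_1‖ = 5.8310, so e_1 = (0.1715, 0.1715, -0.6860, 0.6860).
e_1·a_2 = 0.1715·(-2) + 0.1715·(-2) + (-0.6860)·(-2) + 0.6860·2 = 2.0580.
u_2 = a_2 − 2.0580·e_1 = (-2.3529, -2.3529, -0.5882, 0.5882).
‖u_2‖ = 3.4300, so e_2 = (-0.6860, -0.6860, -0.1715, 0.1715).
e_1·a_3 = 0.1715·2 + 0.1715·(-2) + (-0.6860)·1 + 0.6860·(-4) = -3.4300; e_2·a_3 = (-0.6860)·2 + (-0.6860)·(-2) + (-0.1715)·1 + 0.1715·(-4) = -0.8575.
u_3 = a_3 + 3.4300·e_1 + 0.8575·e_2 = (2.0000, -2.0000, -1.5000, -1.5000).
‖u_3‖ = 3.5355, so e_3 = (0.5657, -0.5657, -0.4243, -0.4243).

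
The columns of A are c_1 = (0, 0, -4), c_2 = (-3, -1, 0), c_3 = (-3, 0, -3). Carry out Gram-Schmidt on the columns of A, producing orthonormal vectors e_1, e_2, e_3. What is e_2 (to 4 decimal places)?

c_1 = (0, 0, -4); ‖c_1‖ = 4.0000, so e_1 = (0.0000, 0.0000, -1.0000).
e_1·c_2 = 0.0000·(-3) + 0.0000·(-1) + (-1.0000)·0 = 0.0000.
u_2 = c_2 + 0.0000·e_1 = (-3.0000, -1.0000, 0.0000).
‖u_2‖ = 3.1623, so e_2 = (-0.9487, -0.3162, 0.0000).

e_2 = (-0.9487, -0.3162, 0.0000)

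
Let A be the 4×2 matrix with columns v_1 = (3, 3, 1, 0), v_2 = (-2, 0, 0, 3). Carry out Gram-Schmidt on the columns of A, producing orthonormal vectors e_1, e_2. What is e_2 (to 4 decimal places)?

v_1 = (3, 3, 1, 0); ‖v_1‖ = 4.3589, so e_1 = (0.6882, 0.6882, 0.2294, 0.0000).
e_1·v_2 = 0.6882·(-2) + 0.6882·0 + 0.2294·0 + 0.0000·3 = -1.3765.
u_2 = v_2 + 1.3765·e_1 = (-1.0526, 0.9474, 0.3158, 3.0000).
‖u_2‖ = 3.3325, so e_2 = (-0.3159, 0.2843, 0.0948, 0.9002).

e_2 = (-0.3159, 0.2843, 0.0948, 0.9002)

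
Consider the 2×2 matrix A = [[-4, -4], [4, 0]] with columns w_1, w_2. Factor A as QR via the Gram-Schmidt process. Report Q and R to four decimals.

Q = [[-0.7071, -0.7071], [0.7071, -0.7071]], R = [[5.6569, 2.8284], [0.0000, 2.8284]]

q_1 = w_1/‖w_1‖ = (-4, 4)/5.6569 = (-0.7071, 0.7071).
r_{12} = q_1·w_2 = 2.8284.
u_2 = w_2 − 2.8284·q_1 = (-2.0000, -2.0000).
‖u_2‖ = 2.8284, so q_2 = (-0.7071, -0.7071).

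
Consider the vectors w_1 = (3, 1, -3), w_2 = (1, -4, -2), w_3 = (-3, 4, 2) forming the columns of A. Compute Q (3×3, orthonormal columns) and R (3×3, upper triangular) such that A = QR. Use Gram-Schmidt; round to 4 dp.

q_1 = w_1/‖w_1‖ = (3, 1, -3)/4.3589 = (0.6882, 0.2294, -0.6882).
r_{12} = q_1·w_2 = 1.1471.
u_2 = w_2 − 1.1471·q_1 = (0.2105, -4.2632, -1.2105).
‖u_2‖ = 4.4367, so q_2 = (0.0475, -0.9609, -0.2728).
r_{13} = q_1·w_3 = -2.5236; r_{23} = q_2·w_3 = -4.5316.
u_3 = w_3 + 2.5236·q_1 + 4.5316·q_2 = (-1.0481, 0.2246, -0.9733).
‖u_3‖ = 1.4478, so q_3 = (-0.7239, 0.1551, -0.6722).

Q = [[0.6882, 0.0475, -0.7239], [0.2294, -0.9609, 0.1551], [-0.6882, -0.2728, -0.6722]], R = [[4.3589, 1.1471, -2.5236], [0.0000, 4.4367, -4.5316], [0.0000, 0.0000, 1.4478]]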